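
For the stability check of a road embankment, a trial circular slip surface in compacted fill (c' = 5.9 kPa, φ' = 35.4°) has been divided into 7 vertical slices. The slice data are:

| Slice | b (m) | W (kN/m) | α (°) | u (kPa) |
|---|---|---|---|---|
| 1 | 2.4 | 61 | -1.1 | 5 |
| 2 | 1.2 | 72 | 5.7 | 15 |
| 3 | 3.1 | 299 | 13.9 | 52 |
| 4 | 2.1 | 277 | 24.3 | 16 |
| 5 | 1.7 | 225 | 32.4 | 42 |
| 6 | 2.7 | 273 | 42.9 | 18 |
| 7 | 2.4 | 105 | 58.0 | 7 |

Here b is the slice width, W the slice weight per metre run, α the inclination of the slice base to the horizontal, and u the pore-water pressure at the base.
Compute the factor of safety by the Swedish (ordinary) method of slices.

FS = 1.05

Ordinary method of slices: FS = Σ[c'·Δl_i + (W_i cosα_i − u_i·Δl_i)·tanφ'] / Σ W_i sinα_i, with Δl_i = b_i / cosα_i.
Slice 1: Δl = 2.4/cos(-1.1°) = 2.400 m; N'_1 = 61·cos(-1.1°) − 5·2.400 = 49.0; c'Δl = 14.16; W sinα = -1.2
Slice 2: Δl = 1.2/cos5.7° = 1.206 m; N'_2 = 72·cos5.7° − 15·1.206 = 53.6; c'Δl = 7.12; W sinα = 7.2
Slice 3: Δl = 3.1/cos13.9° = 3.194 m; N'_3 = 299·cos13.9° − 52·3.194 = 124.2; c'Δl = 18.84; W sinα = 71.8
Slice 4: Δl = 2.1/cos24.3° = 2.304 m; N'_4 = 277·cos24.3° − 16·2.304 = 215.6; c'Δl = 13.59; W sinα = 114.0
Slice 5: Δl = 1.7/cos32.4° = 2.013 m; N'_5 = 225·cos32.4° − 42·2.013 = 105.4; c'Δl = 11.88; W sinα = 120.6
Slice 6: Δl = 2.7/cos42.9° = 3.686 m; N'_6 = 273·cos42.9° − 18·3.686 = 133.6; c'Δl = 21.75; W sinα = 185.8
Slice 7: Δl = 2.4/cos58.0° = 4.529 m; N'_7 = 105·cos58.0° − 7·4.529 = 23.9; c'Δl = 26.72; W sinα = 89.0
Σc'Δl = 114.1 kN/m; ΣN' = 705.3 kN/m; ΣW sinα = 587.2 kN/m
Resisting = 114.1 + 705.3·tan35.4° = 114.1 + 501.2 = 615.3 kN/m
FS = 615.3 / 587.2 = 1.048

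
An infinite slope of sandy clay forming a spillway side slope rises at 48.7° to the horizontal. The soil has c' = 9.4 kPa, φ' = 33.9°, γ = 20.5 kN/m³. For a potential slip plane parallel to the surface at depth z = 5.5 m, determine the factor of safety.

For an infinite slope with a slip plane parallel to the surface (no pore pressure): FS = [c' + γz cos²β tanφ'] / [γz sinβ cosβ].
γz = 20.5·5.5 = 112.75 kN/m²
Numerator = 9.4 + 112.75·cos²48.7°·tan33.9° = 9.4 + 112.75·0.4356·0.6720 = 42.403 kPa
Denominator = 112.75·sin48.7°·cos48.7° = 112.75·0.7513·0.6600 = 55.905 kPa
FS = 42.403 / 55.905 = 0.758

FS = 0.76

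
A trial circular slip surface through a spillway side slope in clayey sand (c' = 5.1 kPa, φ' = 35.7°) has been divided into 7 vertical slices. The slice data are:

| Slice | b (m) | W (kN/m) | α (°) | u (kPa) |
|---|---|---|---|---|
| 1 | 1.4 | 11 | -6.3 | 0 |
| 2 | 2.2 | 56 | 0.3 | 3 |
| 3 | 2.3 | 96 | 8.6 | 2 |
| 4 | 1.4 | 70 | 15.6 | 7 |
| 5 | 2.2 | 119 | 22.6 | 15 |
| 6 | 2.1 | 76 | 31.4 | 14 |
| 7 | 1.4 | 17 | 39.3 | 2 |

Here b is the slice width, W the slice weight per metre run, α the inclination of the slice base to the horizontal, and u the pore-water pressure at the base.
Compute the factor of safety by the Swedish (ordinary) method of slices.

FS = 2.36

Ordinary method of slices: FS = Σ[c'·Δl_i + (W_i cosα_i − u_i·Δl_i)·tanφ'] / Σ W_i sinα_i, with Δl_i = b_i / cosα_i.
Slice 1: Δl = 1.4/cos(-6.3°) = 1.409 m; N'_1 = 11·cos(-6.3°) − 0·1.409 = 10.9; c'Δl = 7.18; W sinα = -1.2
Slice 2: Δl = 2.2/cos0.3° = 2.200 m; N'_2 = 56·cos0.3° − 3·2.200 = 49.4; c'Δl = 11.22; W sinα = 0.3
Slice 3: Δl = 2.3/cos8.6° = 2.326 m; N'_3 = 96·cos8.6° − 2·2.326 = 90.3; c'Δl = 11.86; W sinα = 14.4
Slice 4: Δl = 1.4/cos15.6° = 1.454 m; N'_4 = 70·cos15.6° − 7·1.454 = 57.2; c'Δl = 7.41; W sinα = 18.8
Slice 5: Δl = 2.2/cos22.6° = 2.383 m; N'_5 = 119·cos22.6° − 15·2.383 = 74.1; c'Δl = 12.15; W sinα = 45.7
Slice 6: Δl = 2.1/cos31.4° = 2.460 m; N'_6 = 76·cos31.4° − 14·2.460 = 30.4; c'Δl = 12.55; W sinα = 39.6
Slice 7: Δl = 1.4/cos39.3° = 1.809 m; N'_7 = 17·cos39.3° − 2·1.809 = 9.5; c'Δl = 9.23; W sinα = 10.8
Σc'Δl = 71.6 kN/m; ΣN' = 321.9 kN/m; ΣW sinα = 128.4 kN/m
Resisting = 71.6 + 321.9·tan35.7° = 71.6 + 231.3 = 302.9 kN/m
FS = 302.9 / 128.4 = 2.360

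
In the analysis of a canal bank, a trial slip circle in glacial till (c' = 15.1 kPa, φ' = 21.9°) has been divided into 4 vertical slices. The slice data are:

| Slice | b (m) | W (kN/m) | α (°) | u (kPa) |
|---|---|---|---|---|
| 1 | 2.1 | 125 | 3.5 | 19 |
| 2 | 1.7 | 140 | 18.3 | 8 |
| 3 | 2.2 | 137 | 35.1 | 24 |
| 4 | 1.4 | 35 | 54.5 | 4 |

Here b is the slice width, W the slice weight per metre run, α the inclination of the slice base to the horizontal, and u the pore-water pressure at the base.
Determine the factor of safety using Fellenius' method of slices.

Ordinary method of slices: FS = Σ[c'·Δl_i + (W_i cosα_i − u_i·Δl_i)·tanφ'] / Σ W_i sinα_i, with Δl_i = b_i / cosα_i.
Slice 1: Δl = 2.1/cos3.5° = 2.104 m; N'_1 = 125·cos3.5° − 19·2.104 = 84.8; c'Δl = 31.77; W sinα = 7.6
Slice 2: Δl = 1.7/cos18.3° = 1.791 m; N'_2 = 140·cos18.3° − 8·1.791 = 118.6; c'Δl = 27.04; W sinα = 44.0
Slice 3: Δl = 2.2/cos35.1° = 2.689 m; N'_3 = 137·cos35.1° − 24·2.689 = 47.6; c'Δl = 40.60; W sinα = 78.8
Slice 4: Δl = 1.4/cos54.5° = 2.411 m; N'_4 = 35·cos54.5° − 4·2.411 = 10.7; c'Δl = 36.40; W sinα = 28.5
Σc'Δl = 135.8 kN/m; ΣN' = 261.6 kN/m; ΣW sinα = 158.9 kN/m
Resisting = 135.8 + 261.6·tan21.9° = 135.8 + 105.2 = 241.0 kN/m
FS = 241.0 / 158.9 = 1.517

FS = 1.52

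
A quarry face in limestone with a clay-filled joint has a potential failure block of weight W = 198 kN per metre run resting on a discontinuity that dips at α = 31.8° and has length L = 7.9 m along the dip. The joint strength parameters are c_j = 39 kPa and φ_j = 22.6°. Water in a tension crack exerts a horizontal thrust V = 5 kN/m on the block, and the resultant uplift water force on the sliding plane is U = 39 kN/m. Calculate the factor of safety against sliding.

Resolving the block weight along and normal to the plane and applying the Mohr–Coulomb strength on the joint:
N' = W cosα − U − V sinα = 198·cos31.8° − 39 − 5·sin31.8° = 126.6 kN/m
Driving force T = W sinα + V cosα = 198·sin31.8° + 5·cos31.8° = 108.6 kN/m
Resisting force R = c_j·L + N'·tanφ_j = 39·7.9 + 126.6·tan22.6° = 308.1 + 52.7 = 360.8 kN/m
FS = R / T = 360.8 / 108.6 = 3.323

FS = 3.32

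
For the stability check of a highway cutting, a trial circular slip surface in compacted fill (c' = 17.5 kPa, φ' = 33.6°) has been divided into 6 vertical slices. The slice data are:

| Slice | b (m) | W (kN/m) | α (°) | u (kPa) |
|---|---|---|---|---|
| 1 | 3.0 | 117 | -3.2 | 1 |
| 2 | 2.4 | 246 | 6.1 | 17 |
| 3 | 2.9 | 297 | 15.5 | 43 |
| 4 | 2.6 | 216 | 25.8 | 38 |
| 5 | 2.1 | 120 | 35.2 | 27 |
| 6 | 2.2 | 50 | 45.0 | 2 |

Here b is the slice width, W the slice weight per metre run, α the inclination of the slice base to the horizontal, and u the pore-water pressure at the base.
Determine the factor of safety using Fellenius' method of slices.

Ordinary method of slices: FS = Σ[c'·Δl_i + (W_i cosα_i − u_i·Δl_i)·tanφ'] / Σ W_i sinα_i, with Δl_i = b_i / cosα_i.
Slice 1: Δl = 3.0/cos(-3.2°) = 3.005 m; N'_1 = 117·cos(-3.2°) − 1·3.005 = 113.8; c'Δl = 52.58; W sinα = -6.5
Slice 2: Δl = 2.4/cos6.1° = 2.414 m; N'_2 = 246·cos6.1° − 17·2.414 = 203.6; c'Δl = 42.24; W sinα = 26.1
Slice 3: Δl = 2.9/cos15.5° = 3.009 m; N'_3 = 297·cos15.5° − 43·3.009 = 156.8; c'Δl = 52.67; W sinα = 79.4
Slice 4: Δl = 2.6/cos25.8° = 2.888 m; N'_4 = 216·cos25.8° − 38·2.888 = 84.7; c'Δl = 50.54; W sinα = 94.0
Slice 5: Δl = 2.1/cos35.2° = 2.570 m; N'_5 = 120·cos35.2° − 27·2.570 = 28.7; c'Δl = 44.97; W sinα = 69.2
Slice 6: Δl = 2.2/cos45.0° = 3.111 m; N'_6 = 50·cos45.0° − 2·3.111 = 29.1; c'Δl = 54.45; W sinα = 35.4
Σc'Δl = 297.4 kN/m; ΣN' = 616.7 kN/m; ΣW sinα = 297.5 kN/m
Resisting = 297.4 + 616.7·tan33.6° = 297.4 + 409.7 = 707.2 kN/m
FS = 707.2 / 297.5 = 2.377

FS = 2.38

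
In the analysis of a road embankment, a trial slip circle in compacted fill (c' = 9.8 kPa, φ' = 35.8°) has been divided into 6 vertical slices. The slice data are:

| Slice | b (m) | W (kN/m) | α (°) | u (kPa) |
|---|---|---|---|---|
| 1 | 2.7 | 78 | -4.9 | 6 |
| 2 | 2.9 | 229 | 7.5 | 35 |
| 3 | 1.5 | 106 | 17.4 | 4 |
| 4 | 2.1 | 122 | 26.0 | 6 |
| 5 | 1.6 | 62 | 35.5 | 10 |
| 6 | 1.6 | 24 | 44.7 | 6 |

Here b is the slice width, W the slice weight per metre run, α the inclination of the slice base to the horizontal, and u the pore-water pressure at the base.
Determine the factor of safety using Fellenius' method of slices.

FS = 2.67

Ordinary method of slices: FS = Σ[c'·Δl_i + (W_i cosα_i − u_i·Δl_i)·tanφ'] / Σ W_i sinα_i, with Δl_i = b_i / cosα_i.
Slice 1: Δl = 2.7/cos(-4.9°) = 2.710 m; N'_1 = 78·cos(-4.9°) − 6·2.710 = 61.5; c'Δl = 26.56; W sinα = -6.7
Slice 2: Δl = 2.9/cos7.5° = 2.925 m; N'_2 = 229·cos7.5° − 35·2.925 = 124.7; c'Δl = 28.67; W sinα = 29.9
Slice 3: Δl = 1.5/cos17.4° = 1.572 m; N'_3 = 106·cos17.4° − 4·1.572 = 94.9; c'Δl = 15.40; W sinα = 31.7
Slice 4: Δl = 2.1/cos26.0° = 2.336 m; N'_4 = 122·cos26.0° − 6·2.336 = 95.6; c'Δl = 22.90; W sinα = 53.5
Slice 5: Δl = 1.6/cos35.5° = 1.965 m; N'_5 = 62·cos35.5° − 10·1.965 = 30.8; c'Δl = 19.26; W sinα = 36.0
Slice 6: Δl = 1.6/cos44.7° = 2.251 m; N'_6 = 24·cos44.7° − 6·2.251 = 3.6; c'Δl = 22.06; W sinα = 16.9
Σc'Δl = 134.8 kN/m; ΣN' = 411.0 kN/m; ΣW sinα = 161.3 kN/m
Resisting = 134.8 + 411.0·tan35.8° = 134.8 + 296.4 = 431.3 kN/m
FS = 431.3 / 161.3 = 2.674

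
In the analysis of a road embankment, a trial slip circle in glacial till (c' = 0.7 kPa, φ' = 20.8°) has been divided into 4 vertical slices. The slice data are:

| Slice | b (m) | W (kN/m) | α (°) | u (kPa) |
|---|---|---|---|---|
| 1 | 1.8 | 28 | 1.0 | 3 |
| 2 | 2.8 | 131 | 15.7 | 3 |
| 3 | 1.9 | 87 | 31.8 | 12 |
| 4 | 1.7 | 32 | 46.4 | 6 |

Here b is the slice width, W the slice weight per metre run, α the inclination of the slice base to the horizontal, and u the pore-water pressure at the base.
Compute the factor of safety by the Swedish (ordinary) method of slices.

FS = 0.77

Ordinary method of slices: FS = Σ[c'·Δl_i + (W_i cosα_i − u_i·Δl_i)·tanφ'] / Σ W_i sinα_i, with Δl_i = b_i / cosα_i.
Slice 1: Δl = 1.8/cos1.0° = 1.800 m; N'_1 = 28·cos1.0° − 3·1.800 = 22.6; c'Δl = 1.26; W sinα = 0.5
Slice 2: Δl = 2.8/cos15.7° = 2.909 m; N'_2 = 131·cos15.7° − 3·2.909 = 117.4; c'Δl = 2.04; W sinα = 35.4
Slice 3: Δl = 1.9/cos31.8° = 2.236 m; N'_3 = 87·cos31.8° − 12·2.236 = 47.1; c'Δl = 1.56; W sinα = 45.8
Slice 4: Δl = 1.7/cos46.4° = 2.465 m; N'_4 = 32·cos46.4° − 6·2.465 = 7.3; c'Δl = 1.73; W sinα = 23.2
Σc'Δl = 6.6 kN/m; ΣN' = 194.4 kN/m; ΣW sinα = 105.0 kN/m
Resisting = 6.6 + 194.4·tan20.8° = 6.6 + 73.8 = 80.4 kN/m
FS = 80.4 / 105.0 = 0.766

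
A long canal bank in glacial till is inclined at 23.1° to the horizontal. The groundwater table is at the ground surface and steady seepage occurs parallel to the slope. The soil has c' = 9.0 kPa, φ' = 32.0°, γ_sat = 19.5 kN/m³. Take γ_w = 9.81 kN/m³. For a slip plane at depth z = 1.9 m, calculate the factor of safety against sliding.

With seepage parallel to the slope and the water table at the surface, the effective normal stress on the slip plane uses the buoyant unit weight γ' = γ_sat − γ_w while the driving shear stress uses γ_sat:
FS = [c' + γ' z cos²β tanφ'] / [γ_sat z sinβ cosβ]
γ' = 19.5 − 9.81 = 9.69 kN/m³
Numerator = 9.0 + 9.69·1.9·cos²23.1°·tan32.0° = 9.0 + 9.69·1.9·0.8461·0.6249 = 18.734 kPa
Denominator = 19.5·1.9·sin23.1°·cos23.1° = 19.5·1.9·0.3923·0.9198 = 13.371 kPa
FS = 18.734 / 13.371 = 1.401

FS = 1.40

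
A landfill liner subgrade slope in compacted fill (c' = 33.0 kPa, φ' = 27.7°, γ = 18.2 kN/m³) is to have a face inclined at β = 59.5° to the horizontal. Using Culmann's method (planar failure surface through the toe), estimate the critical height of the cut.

H_c = 36.86 m

Culmann's analysis gives the critical failure plane at α_cr = (β + φ')/2 = (59.5 + 27.7)/2 = 43.6°, and the critical height
H_c = (4c'/γ) · sinβ cosφ' / [1 − cos(β − φ')]
    = (4·33.0/18.2) · sin59.5°·cos27.7° / [1 − cos(31.8°)]
    = 7.253 · 0.8616·0.8854 / [1 − 0.8499]
    = 7.253 · 0.7629 / 0.1501
    = 36.86 m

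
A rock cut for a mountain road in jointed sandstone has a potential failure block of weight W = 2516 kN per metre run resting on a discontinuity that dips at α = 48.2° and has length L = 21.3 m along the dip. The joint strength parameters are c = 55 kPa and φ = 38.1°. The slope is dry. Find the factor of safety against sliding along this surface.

FS = 1.33

Resolving the block weight along and normal to the plane and applying the Mohr–Coulomb strength on the joint:
N' = W cosα = 2516·cos48.2° = 1677.0 kN/m
Driving force T = W sinα = 2516·sin48.2° = 1875.6 kN/m
Resisting force R = c·L + N'·tanφ = 55·21.3 + 1677.0·tan38.1° = 1171.5 + 1314.9 = 2486.4 kN/m
FS = R / T = 2486.4 / 1875.6 = 1.326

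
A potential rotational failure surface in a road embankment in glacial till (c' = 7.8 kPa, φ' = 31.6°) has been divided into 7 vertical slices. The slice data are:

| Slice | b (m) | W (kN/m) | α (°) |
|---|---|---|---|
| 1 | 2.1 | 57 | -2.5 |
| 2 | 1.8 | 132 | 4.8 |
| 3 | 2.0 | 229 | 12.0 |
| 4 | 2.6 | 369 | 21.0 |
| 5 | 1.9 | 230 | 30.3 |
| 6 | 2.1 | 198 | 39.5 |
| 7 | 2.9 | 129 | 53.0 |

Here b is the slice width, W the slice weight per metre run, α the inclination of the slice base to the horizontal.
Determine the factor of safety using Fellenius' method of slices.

Ordinary method of slices: FS = Σ[c'·Δl_i + (W_i cosα_i)·tanφ'] / Σ W_i sinα_i, with Δl_i = b_i / cosα_i.
Slice 1: Δl = 2.1/cos(-2.5°) = 2.102 m; N'_1 = 57·cos(-2.5°) = 56.9; c'Δl = 16.40; W sinα = -2.5
Slice 2: Δl = 1.8/cos4.8° = 1.806 m; N'_2 = 132·cos4.8° = 131.5; c'Δl = 14.09; W sinα = 11.0
Slice 3: Δl = 2.0/cos12.0° = 2.045 m; N'_3 = 229·cos12.0° = 224.0; c'Δl = 15.95; W sinα = 47.6
Slice 4: Δl = 2.6/cos21.0° = 2.785 m; N'_4 = 369·cos21.0° = 344.5; c'Δl = 21.72; W sinα = 132.2
Slice 5: Δl = 1.9/cos30.3° = 2.201 m; N'_5 = 230·cos30.3° = 198.6; c'Δl = 17.16; W sinα = 116.0
Slice 6: Δl = 2.1/cos39.5° = 2.722 m; N'_6 = 198·cos39.5° = 152.8; c'Δl = 21.23; W sinα = 125.9
Slice 7: Δl = 2.9/cos53.0° = 4.819 m; N'_7 = 129·cos53.0° = 77.6; c'Δl = 37.59; W sinα = 103.0
Σc'Δl = 144.1 kN/m; ΣN' = 1186.0 kN/m; ΣW sinα = 533.4 kN/m
Resisting = 144.1 + 1186.0·tan31.6° = 144.1 + 729.6 = 873.7 kN/m
FS = 873.7 / 533.4 = 1.638

FS = 1.64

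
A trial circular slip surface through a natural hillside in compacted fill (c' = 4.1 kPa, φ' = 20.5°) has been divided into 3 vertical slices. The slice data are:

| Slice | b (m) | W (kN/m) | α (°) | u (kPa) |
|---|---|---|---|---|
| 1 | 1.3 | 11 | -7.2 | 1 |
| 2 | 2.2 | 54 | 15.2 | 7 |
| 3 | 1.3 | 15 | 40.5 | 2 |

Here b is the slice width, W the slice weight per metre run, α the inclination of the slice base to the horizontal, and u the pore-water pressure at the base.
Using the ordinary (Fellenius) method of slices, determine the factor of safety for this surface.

Ordinary method of slices: FS = Σ[c'·Δl_i + (W_i cosα_i − u_i·Δl_i)·tanφ'] / Σ W_i sinα_i, with Δl_i = b_i / cosα_i.
Slice 1: Δl = 1.3/cos(-7.2°) = 1.310 m; N'_1 = 11·cos(-7.2°) − 1·1.310 = 9.6; c'Δl = 5.37; W sinα = -1.4
Slice 2: Δl = 2.2/cos15.2° = 2.280 m; N'_2 = 54·cos15.2° − 7·2.280 = 36.2; c'Δl = 9.35; W sinα = 14.2
Slice 3: Δl = 1.3/cos40.5° = 1.710 m; N'_3 = 15·cos40.5° − 2·1.710 = 8.0; c'Δl = 7.01; W sinα = 9.7
Σc'Δl = 21.7 kN/m; ΣN' = 53.7 kN/m; ΣW sinα = 22.5 kN/m
Resisting = 21.7 + 53.7·tan20.5° = 21.7 + 20.1 = 41.8 kN/m
FS = 41.8 / 22.5 = 1.857

FS = 1.86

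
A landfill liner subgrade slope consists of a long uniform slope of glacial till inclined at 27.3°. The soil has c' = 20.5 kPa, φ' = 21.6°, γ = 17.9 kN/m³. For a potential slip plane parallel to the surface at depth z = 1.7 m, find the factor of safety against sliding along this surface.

For an infinite slope with a slip plane parallel to the surface (no pore pressure): FS = [c' + γz cos²β tanφ'] / [γz sinβ cosβ].
γz = 17.9·1.7 = 30.43 kN/m²
Numerator = 20.5 + 30.43·cos²27.3°·tan21.6° = 20.5 + 30.43·0.7896·0.3959 = 30.014 kPa
Denominator = 30.43·sin27.3°·cos27.3° = 30.43·0.4586·0.8886 = 12.402 kPa
FS = 30.014 / 12.402 = 2.420

FS = 2.42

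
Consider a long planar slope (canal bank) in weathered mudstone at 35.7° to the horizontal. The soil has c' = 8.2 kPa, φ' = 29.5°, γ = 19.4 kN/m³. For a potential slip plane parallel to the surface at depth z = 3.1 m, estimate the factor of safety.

For an infinite slope with a slip plane parallel to the surface (no pore pressure): FS = [c' + γz cos²β tanφ'] / [γz sinβ cosβ].
γz = 19.4·3.1 = 60.14 kN/m²
Numerator = 8.2 + 60.14·cos²35.7°·tan29.5° = 8.2 + 60.14·0.6595·0.5658 = 30.639 kPa
Denominator = 60.14·sin35.7°·cos35.7° = 60.14·0.5835·0.8121 = 28.499 kPa
FS = 30.639 / 28.499 = 1.075

FS = 1.08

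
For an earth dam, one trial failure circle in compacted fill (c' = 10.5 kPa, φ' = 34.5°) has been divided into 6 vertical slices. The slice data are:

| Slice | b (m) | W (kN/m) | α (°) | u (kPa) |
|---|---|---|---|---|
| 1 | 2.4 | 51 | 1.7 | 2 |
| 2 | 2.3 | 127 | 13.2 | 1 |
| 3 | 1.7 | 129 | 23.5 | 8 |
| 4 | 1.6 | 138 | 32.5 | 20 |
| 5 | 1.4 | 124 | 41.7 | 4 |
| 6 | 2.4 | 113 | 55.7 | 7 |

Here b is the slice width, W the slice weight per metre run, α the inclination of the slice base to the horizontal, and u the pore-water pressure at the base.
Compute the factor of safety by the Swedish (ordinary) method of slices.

FS = 1.43

Ordinary method of slices: FS = Σ[c'·Δl_i + (W_i cosα_i − u_i·Δl_i)·tanφ'] / Σ W_i sinα_i, with Δl_i = b_i / cosα_i.
Slice 1: Δl = 2.4/cos1.7° = 2.401 m; N'_1 = 51·cos1.7° − 2·2.401 = 46.2; c'Δl = 25.21; W sinα = 1.5
Slice 2: Δl = 2.3/cos13.2° = 2.362 m; N'_2 = 127·cos13.2° − 1·2.362 = 121.3; c'Δl = 24.81; W sinα = 29.0
Slice 3: Δl = 1.7/cos23.5° = 1.854 m; N'_3 = 129·cos23.5° − 8·1.854 = 103.5; c'Δl = 19.46; W sinα = 51.4
Slice 4: Δl = 1.6/cos32.5° = 1.897 m; N'_4 = 138·cos32.5° − 20·1.897 = 78.4; c'Δl = 19.92; W sinα = 74.1
Slice 5: Δl = 1.4/cos41.7° = 1.875 m; N'_5 = 124·cos41.7° − 4·1.875 = 85.1; c'Δl = 19.69; W sinα = 82.5
Slice 6: Δl = 2.4/cos55.7° = 4.259 m; N'_6 = 113·cos55.7° − 7·4.259 = 33.9; c'Δl = 44.72; W sinα = 93.3
Σc'Δl = 153.8 kN/m; ΣN' = 468.3 kN/m; ΣW sinα = 331.9 kN/m
Resisting = 153.8 + 468.3·tan34.5° = 153.8 + 321.9 = 475.7 kN/m
FS = 475.7 / 331.9 = 1.433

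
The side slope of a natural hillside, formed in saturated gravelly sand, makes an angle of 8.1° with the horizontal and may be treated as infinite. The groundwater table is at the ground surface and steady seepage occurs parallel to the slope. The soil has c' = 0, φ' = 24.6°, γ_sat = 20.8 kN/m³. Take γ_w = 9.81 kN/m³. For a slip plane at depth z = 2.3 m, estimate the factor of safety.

FS = 1.70

With seepage parallel to the slope and the water table at the surface, the effective normal stress on the slip plane uses the buoyant unit weight γ' = γ_sat − γ_w while the driving shear stress uses γ_sat:
FS = [c' + γ' z cos²β tanφ'] / [γ_sat z sinβ cosβ]
(For c' = 0 this reduces to FS = (γ'/γ_sat)·tanφ'/tanβ.)
γ' = 20.8 − 9.81 = 10.99 kN/m³
Numerator = 0.0 + 10.99·2.3·cos²8.1°·tan24.6° = 0.0 + 10.99·2.3·0.9801·0.4578 = 11.343 kPa
Denominator = 20.8·2.3·sin8.1°·cos8.1° = 20.8·2.3·0.1409·0.9900 = 6.673 kPa
FS = 11.343 / 6.673 = 1.700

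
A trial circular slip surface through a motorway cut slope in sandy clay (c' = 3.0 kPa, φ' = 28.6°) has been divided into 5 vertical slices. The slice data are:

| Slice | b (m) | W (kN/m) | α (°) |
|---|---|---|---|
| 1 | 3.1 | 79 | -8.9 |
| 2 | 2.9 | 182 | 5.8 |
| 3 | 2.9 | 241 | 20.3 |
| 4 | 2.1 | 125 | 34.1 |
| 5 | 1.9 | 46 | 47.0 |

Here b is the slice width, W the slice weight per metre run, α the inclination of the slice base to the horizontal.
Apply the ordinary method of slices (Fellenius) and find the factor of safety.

FS = 1.97

Ordinary method of slices: FS = Σ[c'·Δl_i + (W_i cosα_i)·tanφ'] / Σ W_i sinα_i, with Δl_i = b_i / cosα_i.
Slice 1: Δl = 3.1/cos(-8.9°) = 3.138 m; N'_1 = 79·cos(-8.9°) = 78.0; c'Δl = 9.41; W sinα = -12.2
Slice 2: Δl = 2.9/cos5.8° = 2.915 m; N'_2 = 182·cos5.8° = 181.1; c'Δl = 8.74; W sinα = 18.4
Slice 3: Δl = 2.9/cos20.3° = 3.092 m; N'_3 = 241·cos20.3° = 226.0; c'Δl = 9.28; W sinα = 83.6
Slice 4: Δl = 2.1/cos34.1° = 2.536 m; N'_4 = 125·cos34.1° = 103.5; c'Δl = 7.61; W sinα = 70.1
Slice 5: Δl = 1.9/cos47.0° = 2.786 m; N'_5 = 46·cos47.0° = 31.4; c'Δl = 8.36; W sinα = 33.6
Σc'Δl = 43.4 kN/m; ΣN' = 620.0 kN/m; ΣW sinα = 193.5 kN/m
Resisting = 43.4 + 620.0·tan28.6° = 43.4 + 338.1 = 381.5 kN/m
FS = 381.5 / 193.5 = 1.971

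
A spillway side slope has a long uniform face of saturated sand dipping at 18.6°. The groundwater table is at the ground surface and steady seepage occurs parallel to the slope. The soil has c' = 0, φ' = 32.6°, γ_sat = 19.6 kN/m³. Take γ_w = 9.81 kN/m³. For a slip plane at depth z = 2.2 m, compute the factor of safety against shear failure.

FS = 0.95

With seepage parallel to the slope and the water table at the surface, the effective normal stress on the slip plane uses the buoyant unit weight γ' = γ_sat − γ_w while the driving shear stress uses γ_sat:
FS = [c' + γ' z cos²β tanφ'] / [γ_sat z sinβ cosβ]
(For c' = 0 this reduces to FS = (γ'/γ_sat)·tanφ'/tanβ.)
γ' = 19.6 − 9.81 = 9.79 kN/m³
Numerator = 0.0 + 9.79·2.2·cos²18.6°·tan32.6° = 0.0 + 9.79·2.2·0.8983·0.6395 = 12.373 kPa
Denominator = 19.6·2.2·sin18.6°·cos18.6° = 19.6·2.2·0.3190·0.9478 = 13.035 kPa
FS = 12.373 / 13.035 = 0.949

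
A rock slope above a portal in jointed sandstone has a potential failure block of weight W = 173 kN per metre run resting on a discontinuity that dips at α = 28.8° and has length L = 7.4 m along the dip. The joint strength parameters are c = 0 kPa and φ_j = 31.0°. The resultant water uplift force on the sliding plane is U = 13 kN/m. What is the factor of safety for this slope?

Resolving the block weight along and normal to the plane and applying the Mohr–Coulomb strength on the joint:
N' = W cosα − U = 173·cos28.8° − 13 = 138.6 kN/m
Driving force T = W sinα = 173·sin28.8° = 83.3 kN/m
Resisting force R = c·L + N'·tanφ_j = 0·7.4 + 138.6·tan31.0° = 0.0 + 83.3 = 83.3 kN/m
FS = R / T = 83.3 / 83.3 = 0.999

FS = 1.00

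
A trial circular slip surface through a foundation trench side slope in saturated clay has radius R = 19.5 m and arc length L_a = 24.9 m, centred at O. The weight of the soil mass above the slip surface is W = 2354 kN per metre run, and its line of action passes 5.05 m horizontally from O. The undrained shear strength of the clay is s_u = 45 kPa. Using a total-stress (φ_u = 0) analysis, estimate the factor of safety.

FS = 1.84

Taking moments about the centre O, the resisting moment is provided by the undrained shear strength acting along the arc:
M_R = s_u·L_a·R = 45·24.90·19.5 = 21849.8 kN·m/m
M_D = W·d = 2354·5.05 = 11887.7 kN·m/m
FS = M_R / M_D = 21849.8 / 11887.7 = 1.838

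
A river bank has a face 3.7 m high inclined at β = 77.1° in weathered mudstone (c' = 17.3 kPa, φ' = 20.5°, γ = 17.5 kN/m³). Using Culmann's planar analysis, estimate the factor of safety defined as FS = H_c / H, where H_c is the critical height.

H_c = (4c'/γ) · sinβ cosφ' / [1 − cos(β − φ')]
    = (4·17.3/17.5) · sin77.1°·cos20.5° / [1 − cos56.6°]
    = 3.954 · 0.9130 / 0.4495 = 8.03 m
FS = H_c / H = 8.03 / 3.7 = 2.171

FS = 2.17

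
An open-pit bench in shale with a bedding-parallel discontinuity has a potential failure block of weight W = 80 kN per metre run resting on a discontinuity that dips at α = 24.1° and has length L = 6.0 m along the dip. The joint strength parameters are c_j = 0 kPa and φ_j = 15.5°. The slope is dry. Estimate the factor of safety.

Resolving the block weight along and normal to the plane and applying the Mohr–Coulomb strength on the joint:
N' = W cosα = 80·cos24.1° = 73.0 kN/m
Driving force T = W sinα = 80·sin24.1° = 32.7 kN/m
Resisting force R = c_j·L + N'·tanφ_j = 0·6.0 + 73.0·tan15.5° = 0.0 + 20.3 = 20.3 kN/m
FS = R / T = 20.3 / 32.7 = 0.620

FS = 0.62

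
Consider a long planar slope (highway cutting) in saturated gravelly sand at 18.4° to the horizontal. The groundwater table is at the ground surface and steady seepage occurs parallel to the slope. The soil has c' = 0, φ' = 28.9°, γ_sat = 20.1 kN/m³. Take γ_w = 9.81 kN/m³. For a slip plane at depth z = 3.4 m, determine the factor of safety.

With seepage parallel to the slope and the water table at the surface, the effective normal stress on the slip plane uses the buoyant unit weight γ' = γ_sat − γ_w while the driving shear stress uses γ_sat:
FS = [c' + γ' z cos²β tanφ'] / [γ_sat z sinβ cosβ]
(For c' = 0 this reduces to FS = (γ'/γ_sat)·tanφ'/tanβ.)
γ' = 20.1 − 9.81 = 10.29 kN/m³
Numerator = 0.0 + 10.29·3.4·cos²18.4°·tan28.9° = 0.0 + 10.29·3.4·0.9004·0.5520 = 17.389 kPa
Denominator = 20.1·3.4·sin18.4°·cos18.4° = 20.1·3.4·0.3156·0.9489 = 20.469 kPa
FS = 17.389 / 20.469 = 0.850

FS = 0.85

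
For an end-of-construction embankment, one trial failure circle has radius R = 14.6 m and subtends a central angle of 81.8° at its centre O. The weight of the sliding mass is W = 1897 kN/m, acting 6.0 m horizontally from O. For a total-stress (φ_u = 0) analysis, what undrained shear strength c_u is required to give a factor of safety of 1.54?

FS = c_u·L_a·R / (W·d), so c_u = FS·W·d / (L_a·R).
Arc length L_a = R·θ = 14.6·(81.8°·π/180) = 14.6·1.4277 = 20.84 m
c_u = 1.54·1897·6.0 / (20.84·14.6) = 17528.3 / 304.32 = 57.60 kPa

c_u = 57.6 kPa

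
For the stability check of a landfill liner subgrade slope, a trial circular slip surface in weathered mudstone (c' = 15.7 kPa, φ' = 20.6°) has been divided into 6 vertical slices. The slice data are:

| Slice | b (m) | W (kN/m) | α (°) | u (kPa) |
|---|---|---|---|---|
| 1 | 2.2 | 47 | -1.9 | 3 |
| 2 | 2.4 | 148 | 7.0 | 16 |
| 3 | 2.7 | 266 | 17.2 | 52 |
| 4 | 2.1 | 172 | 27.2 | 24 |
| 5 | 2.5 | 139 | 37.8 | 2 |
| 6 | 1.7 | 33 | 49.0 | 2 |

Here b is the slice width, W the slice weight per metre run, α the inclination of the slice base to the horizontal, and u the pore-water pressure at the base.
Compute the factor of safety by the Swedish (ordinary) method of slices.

Ordinary method of slices: FS = Σ[c'·Δl_i + (W_i cosα_i − u_i·Δl_i)·tanφ'] / Σ W_i sinα_i, with Δl_i = b_i / cosα_i.
Slice 1: Δl = 2.2/cos(-1.9°) = 2.201 m; N'_1 = 47·cos(-1.9°) − 3·2.201 = 40.4; c'Δl = 34.56; W sinα = -1.6
Slice 2: Δl = 2.4/cos7.0° = 2.418 m; N'_2 = 148·cos7.0° − 16·2.418 = 108.2; c'Δl = 37.96; W sinα = 18.0
Slice 3: Δl = 2.7/cos17.2° = 2.826 m; N'_3 = 266·cos17.2° − 52·2.826 = 107.1; c'Δl = 44.37; W sinα = 78.7
Slice 4: Δl = 2.1/cos27.2° = 2.361 m; N'_4 = 172·cos27.2° − 24·2.361 = 96.3; c'Δl = 37.07; W sinα = 78.6
Slice 5: Δl = 2.5/cos37.8° = 3.164 m; N'_5 = 139·cos37.8° − 2·3.164 = 103.5; c'Δl = 49.67; W sinα = 85.2
Slice 6: Δl = 1.7/cos49.0° = 2.591 m; N'_6 = 33·cos49.0° − 2·2.591 = 16.5; c'Δl = 40.68; W sinα = 24.9
Σc'Δl = 244.3 kN/m; ΣN' = 472.0 kN/m; ΣW sinα = 283.9 kN/m
Resisting = 244.3 + 472.0·tan20.6° = 244.3 + 177.4 = 421.7 kN/m
FS = 421.7 / 283.9 = 1.486

FS = 1.49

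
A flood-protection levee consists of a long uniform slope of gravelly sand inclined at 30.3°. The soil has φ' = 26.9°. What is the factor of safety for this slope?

For a dry cohesionless infinite slope the factor of safety is FS = tanφ' / tanβ.
FS = tan26.9° / tan30.3° = 0.5073 / 0.5844 = 0.868

FS = 0.87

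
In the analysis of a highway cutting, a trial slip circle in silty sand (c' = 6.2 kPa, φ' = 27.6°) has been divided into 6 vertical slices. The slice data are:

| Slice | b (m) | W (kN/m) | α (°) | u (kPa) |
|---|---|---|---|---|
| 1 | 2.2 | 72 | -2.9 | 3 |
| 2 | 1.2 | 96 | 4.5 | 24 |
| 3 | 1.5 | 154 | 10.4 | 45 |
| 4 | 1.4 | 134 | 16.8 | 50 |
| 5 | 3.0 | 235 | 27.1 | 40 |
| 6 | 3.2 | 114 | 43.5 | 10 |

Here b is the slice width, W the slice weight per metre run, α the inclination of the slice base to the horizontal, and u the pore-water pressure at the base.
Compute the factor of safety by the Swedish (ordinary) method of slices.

FS = 1.13

Ordinary method of slices: FS = Σ[c'·Δl_i + (W_i cosα_i − u_i·Δl_i)·tanφ'] / Σ W_i sinα_i, with Δl_i = b_i / cosα_i.
Slice 1: Δl = 2.2/cos(-2.9°) = 2.203 m; N'_1 = 72·cos(-2.9°) − 3·2.203 = 65.3; c'Δl = 13.66; W sinα = -3.6
Slice 2: Δl = 1.2/cos4.5° = 1.204 m; N'_2 = 96·cos4.5° − 24·1.204 = 66.8; c'Δl = 7.46; W sinα = 7.5
Slice 3: Δl = 1.5/cos10.4° = 1.525 m; N'_3 = 154·cos10.4° − 45·1.525 = 82.8; c'Δl = 9.46; W sinα = 27.8
Slice 4: Δl = 1.4/cos16.8° = 1.462 m; N'_4 = 134·cos16.8° − 50·1.462 = 55.2; c'Δl = 9.07; W sinα = 38.7
Slice 5: Δl = 3.0/cos27.1° = 3.370 m; N'_5 = 235·cos27.1° − 40·3.370 = 74.4; c'Δl = 20.89; W sinα = 107.1
Slice 6: Δl = 3.2/cos43.5° = 4.412 m; N'_6 = 114·cos43.5° − 10·4.412 = 38.6; c'Δl = 27.35; W sinα = 78.5
Σc'Δl = 87.9 kN/m; ΣN' = 383.1 kN/m; ΣW sinα = 255.9 kN/m
Resisting = 87.9 + 383.1·tan27.6° = 87.9 + 200.3 = 288.2 kN/m
FS = 288.2 / 255.9 = 1.126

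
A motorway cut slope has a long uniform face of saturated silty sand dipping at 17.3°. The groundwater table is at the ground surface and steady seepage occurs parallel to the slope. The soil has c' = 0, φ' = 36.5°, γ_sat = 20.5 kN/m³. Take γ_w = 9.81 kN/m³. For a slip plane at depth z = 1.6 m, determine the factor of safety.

FS = 1.24

With seepage parallel to the slope and the water table at the surface, the effective normal stress on the slip plane uses the buoyant unit weight γ' = γ_sat − γ_w while the driving shear stress uses γ_sat:
FS = [c' + γ' z cos²β tanφ'] / [γ_sat z sinβ cosβ]
(For c' = 0 this reduces to FS = (γ'/γ_sat)·tanφ'/tanβ.)
γ' = 20.5 − 9.81 = 10.69 kN/m³
Numerator = 0.0 + 10.69·1.6·cos²17.3°·tan36.5° = 0.0 + 10.69·1.6·0.9116·0.7400 = 11.537 kPa
Denominator = 20.5·1.6·sin17.3°·cos17.3° = 20.5·1.6·0.2974·0.9548 = 9.313 kPa
FS = 11.537 / 9.313 = 1.239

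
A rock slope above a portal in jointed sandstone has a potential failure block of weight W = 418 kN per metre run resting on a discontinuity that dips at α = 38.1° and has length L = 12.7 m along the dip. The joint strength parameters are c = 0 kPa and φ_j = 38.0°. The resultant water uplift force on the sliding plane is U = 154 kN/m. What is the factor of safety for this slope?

Resolving the block weight along and normal to the plane and applying the Mohr–Coulomb strength on the joint:
N' = W cosα − U = 418·cos38.1° − 154 = 174.9 kN/m
Driving force T = W sinα = 418·sin38.1° = 257.9 kN/m
Resisting force R = c·L + N'·tanφ_j = 0·12.7 + 174.9·tan38.0° = 0.0 + 136.7 = 136.7 kN/m
FS = R / T = 136.7 / 257.9 = 0.530

FS = 0.53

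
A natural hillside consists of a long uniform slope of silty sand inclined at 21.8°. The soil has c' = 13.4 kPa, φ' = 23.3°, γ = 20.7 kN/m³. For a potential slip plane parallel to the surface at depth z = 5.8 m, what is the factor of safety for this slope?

For an infinite slope with a slip plane parallel to the surface (no pore pressure): FS = [c' + γz cos²β tanφ'] / [γz sinβ cosβ].
γz = 20.7·5.8 = 120.06 kN/m²
Numerator = 13.4 + 120.06·cos²21.8°·tan23.3° = 13.4 + 120.06·0.8621·0.4307 = 57.975 kPa
Denominator = 120.06·sin21.8°·cos21.8° = 120.06·0.3714·0.9285 = 41.398 kPa
FS = 57.975 / 41.398 = 1.400

FS = 1.40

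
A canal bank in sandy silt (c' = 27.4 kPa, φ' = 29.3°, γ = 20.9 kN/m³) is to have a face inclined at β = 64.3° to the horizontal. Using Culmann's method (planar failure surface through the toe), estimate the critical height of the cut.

Culmann's analysis gives the critical failure plane at α_cr = (β + φ')/2 = (64.3 + 29.3)/2 = 46.8°, and the critical height
H_c = (4c'/γ) · sinβ cosφ' / [1 − cos(β − φ')]
    = (4·27.4/20.9) · sin64.3°·cos29.3° / [1 − cos(35.0°)]
    = 5.244 · 0.9011·0.8721 / [1 − 0.8192]
    = 5.244 · 0.7858 / 0.1808
    = 22.79 m

H_c = 22.79 m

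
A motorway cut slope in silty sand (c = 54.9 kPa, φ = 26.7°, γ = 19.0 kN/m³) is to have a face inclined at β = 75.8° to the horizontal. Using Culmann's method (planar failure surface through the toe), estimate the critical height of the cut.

Culmann's analysis gives the critical failure plane at α_cr = (β + φ)/2 = (75.8 + 26.7)/2 = 51.2°, and the critical height
H_c = (4c/γ) · sinβ cosφ / [1 − cos(β − φ)]
    = (4·54.9/19.0) · sin75.8°·cos26.7° / [1 − cos(49.1°)]
    = 11.558 · 0.9694·0.8934 / [1 − 0.6547]
    = 11.558 · 0.8661 / 0.3453
    = 28.99 m

H_c = 28.99 m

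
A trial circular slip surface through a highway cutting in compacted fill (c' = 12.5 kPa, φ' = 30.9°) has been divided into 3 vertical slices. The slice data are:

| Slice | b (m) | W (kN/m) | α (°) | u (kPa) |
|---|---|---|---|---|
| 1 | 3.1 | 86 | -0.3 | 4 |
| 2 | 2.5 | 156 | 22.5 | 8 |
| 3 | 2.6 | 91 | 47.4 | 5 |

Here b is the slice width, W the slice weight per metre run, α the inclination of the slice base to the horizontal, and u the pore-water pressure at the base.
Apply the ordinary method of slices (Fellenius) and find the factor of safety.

Ordinary method of slices: FS = Σ[c'·Δl_i + (W_i cosα_i − u_i·Δl_i)·tanφ'] / Σ W_i sinα_i, with Δl_i = b_i / cosα_i.
Slice 1: Δl = 3.1/cos(-0.3°) = 3.100 m; N'_1 = 86·cos(-0.3°) − 4·3.100 = 73.6; c'Δl = 38.75; W sinα = -0.5
Slice 2: Δl = 2.5/cos22.5° = 2.706 m; N'_2 = 156·cos22.5° − 8·2.706 = 122.5; c'Δl = 33.82; W sinα = 59.7
Slice 3: Δl = 2.6/cos47.4° = 3.841 m; N'_3 = 91·cos47.4° − 5·3.841 = 42.4; c'Δl = 48.01; W sinα = 67.0
Σc'Δl = 120.6 kN/m; ΣN' = 238.5 kN/m; ΣW sinα = 126.2 kN/m
Resisting = 120.6 + 238.5·tan30.9° = 120.6 + 142.7 = 263.3 kN/m
FS = 263.3 / 126.2 = 2.086

FS = 2.09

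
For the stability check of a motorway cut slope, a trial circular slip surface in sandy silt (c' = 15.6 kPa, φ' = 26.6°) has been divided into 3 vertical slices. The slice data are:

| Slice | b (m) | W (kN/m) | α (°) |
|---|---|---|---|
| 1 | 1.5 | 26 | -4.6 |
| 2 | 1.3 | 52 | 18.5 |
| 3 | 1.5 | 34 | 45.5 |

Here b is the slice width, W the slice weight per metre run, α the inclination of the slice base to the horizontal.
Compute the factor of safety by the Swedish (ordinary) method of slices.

FS = 3.31

Ordinary method of slices: FS = Σ[c'·Δl_i + (W_i cosα_i)·tanφ'] / Σ W_i sinα_i, with Δl_i = b_i / cosα_i.
Slice 1: Δl = 1.5/cos(-4.6°) = 1.505 m; N'_1 = 26·cos(-4.6°) = 25.9; c'Δl = 23.48; W sinα = -2.1
Slice 2: Δl = 1.3/cos18.5° = 1.371 m; N'_2 = 52·cos18.5° = 49.3; c'Δl = 21.39; W sinα = 16.5
Slice 3: Δl = 1.5/cos45.5° = 2.140 m; N'_3 = 34·cos45.5° = 23.8; c'Δl = 33.39; W sinα = 24.3
Σc'Δl = 78.2 kN/m; ΣN' = 99.1 kN/m; ΣW sinα = 38.7 kN/m
Resisting = 78.2 + 99.1·tan26.6° = 78.2 + 49.6 = 127.9 kN/m
FS = 127.9 / 38.7 = 3.307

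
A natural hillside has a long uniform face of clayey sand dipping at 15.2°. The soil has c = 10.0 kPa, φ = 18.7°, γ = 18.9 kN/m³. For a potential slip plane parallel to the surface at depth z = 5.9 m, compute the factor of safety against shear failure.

FS = 1.60

For an infinite slope with a slip plane parallel to the surface (no pore pressure): FS = [c + γz cos²β tanφ] / [γz sinβ cosβ].
γz = 18.9·5.9 = 111.51 kN/m²
Numerator = 10.0 + 111.51·cos²15.2°·tan18.7° = 10.0 + 111.51·0.9313·0.3385 = 45.149 kPa
Denominator = 111.51·sin15.2°·cos15.2° = 111.51·0.2622·0.9650 = 28.214 kPa
FS = 45.149 / 28.214 = 1.600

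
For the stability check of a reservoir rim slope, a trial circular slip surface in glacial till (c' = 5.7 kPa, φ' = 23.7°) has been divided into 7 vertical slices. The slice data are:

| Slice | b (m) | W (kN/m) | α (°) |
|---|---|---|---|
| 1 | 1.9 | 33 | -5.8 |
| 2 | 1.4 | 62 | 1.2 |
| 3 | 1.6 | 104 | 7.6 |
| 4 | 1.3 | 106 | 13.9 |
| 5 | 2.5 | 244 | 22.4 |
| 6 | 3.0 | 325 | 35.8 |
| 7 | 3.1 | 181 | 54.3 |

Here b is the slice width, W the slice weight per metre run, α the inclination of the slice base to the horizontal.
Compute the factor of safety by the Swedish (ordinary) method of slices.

Ordinary method of slices: FS = Σ[c'·Δl_i + (W_i cosα_i)·tanφ'] / Σ W_i sinα_i, with Δl_i = b_i / cosα_i.
Slice 1: Δl = 1.9/cos(-5.8°) = 1.910 m; N'_1 = 33·cos(-5.8°) = 32.8; c'Δl = 10.89; W sinα = -3.3
Slice 2: Δl = 1.4/cos1.2° = 1.400 m; N'_2 = 62·cos1.2° = 62.0; c'Δl = 7.98; W sinα = 1.3
Slice 3: Δl = 1.6/cos7.6° = 1.614 m; N'_3 = 104·cos7.6° = 103.1; c'Δl = 9.20; W sinα = 13.8
Slice 4: Δl = 1.3/cos13.9° = 1.339 m; N'_4 = 106·cos13.9° = 102.9; c'Δl = 7.63; W sinα = 25.5
Slice 5: Δl = 2.5/cos22.4° = 2.704 m; N'_5 = 244·cos22.4° = 225.6; c'Δl = 15.41; W sinα = 93.0
Slice 6: Δl = 3.0/cos35.8° = 3.699 m; N'_6 = 325·cos35.8° = 263.6; c'Δl = 21.08; W sinα = 190.1
Slice 7: Δl = 3.1/cos54.3° = 5.312 m; N'_7 = 181·cos54.3° = 105.6; c'Δl = 30.28; W sinα = 147.0
Σc'Δl = 102.5 kN/m; ΣN' = 895.6 kN/m; ΣW sinα = 467.3 kN/m
Resisting = 102.5 + 895.6·tan23.7° = 102.5 + 393.1 = 495.6 kN/m
FS = 495.6 / 467.3 = 1.061

FS = 1.06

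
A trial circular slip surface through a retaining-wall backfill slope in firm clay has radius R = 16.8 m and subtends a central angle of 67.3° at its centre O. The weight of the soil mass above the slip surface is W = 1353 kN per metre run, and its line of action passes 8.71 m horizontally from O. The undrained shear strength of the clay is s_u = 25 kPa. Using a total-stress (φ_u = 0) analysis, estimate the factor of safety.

Taking moments about the centre O, the resisting moment is provided by the undrained shear strength acting along the arc:
Arc length L_a = R·θ = 16.8·(67.3°·π/180) = 16.8·1.1746 = 19.73 m
M_R = s_u·L_a·R = 25·19.73·16.8 = 8288.0 kN·m/m
M_D = W·d = 1353·8.71 = 11784.6 kN·m/m
FS = M_R / M_D = 8288.0 / 11784.6 = 0.703

FS = 0.70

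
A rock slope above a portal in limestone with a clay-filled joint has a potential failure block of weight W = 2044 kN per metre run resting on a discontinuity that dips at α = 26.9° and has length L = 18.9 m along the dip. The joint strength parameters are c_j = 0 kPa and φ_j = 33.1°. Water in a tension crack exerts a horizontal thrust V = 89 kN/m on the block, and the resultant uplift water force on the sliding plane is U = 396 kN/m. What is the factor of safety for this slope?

FS = 0.90

Resolving the block weight along and normal to the plane and applying the Mohr–Coulomb strength on the joint:
N' = W cosα − U − V sinα = 2044·cos26.9° − 396 − 89·sin26.9° = 1386.6 kN/m
Driving force T = W sinα + V cosα = 2044·sin26.9° + 89·cos26.9° = 1004.1 kN/m
Resisting force R = c_j·L + N'·tanφ_j = 0·18.9 + 1386.6·tan33.1° = 0.0 + 903.9 = 903.9 kN/m
FS = R / T = 903.9 / 1004.1 = 0.900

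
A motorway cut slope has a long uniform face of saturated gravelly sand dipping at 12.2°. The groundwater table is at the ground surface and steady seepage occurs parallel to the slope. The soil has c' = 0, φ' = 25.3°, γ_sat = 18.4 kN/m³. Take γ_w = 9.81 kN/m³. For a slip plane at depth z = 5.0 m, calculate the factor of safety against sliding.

FS = 1.02

With seepage parallel to the slope and the water table at the surface, the effective normal stress on the slip plane uses the buoyant unit weight γ' = γ_sat − γ_w while the driving shear stress uses γ_sat:
FS = [c' + γ' z cos²β tanφ'] / [γ_sat z sinβ cosβ]
(For c' = 0 this reduces to FS = (γ'/γ_sat)·tanφ'/tanβ.)
γ' = 18.4 − 9.81 = 8.59 kN/m³
Numerator = 0.0 + 8.59·5.0·cos²12.2°·tan25.3° = 0.0 + 8.59·5.0·0.9553·0.4727 = 19.396 kPa
Denominator = 18.4·5.0·sin12.2°·cos12.2° = 18.4·5.0·0.2113·0.9774 = 19.003 kPa
FS = 19.396 / 19.003 = 1.021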